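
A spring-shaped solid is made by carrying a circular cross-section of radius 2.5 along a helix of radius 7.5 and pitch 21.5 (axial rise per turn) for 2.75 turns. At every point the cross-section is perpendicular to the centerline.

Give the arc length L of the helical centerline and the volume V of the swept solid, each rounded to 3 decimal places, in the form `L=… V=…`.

2πR = 2π·7.5 = 47.123890
per-turn = √(47.123890² + 21.5²) = √(2220.6610 + 462.25) = √2682.9110 = 51.796824
L = 2.75 × 51.796824 = 142.441266
V = π·2.5² × L = 19.634954 × 142.441266 = 2796.827725

L=142.441 V=2796.828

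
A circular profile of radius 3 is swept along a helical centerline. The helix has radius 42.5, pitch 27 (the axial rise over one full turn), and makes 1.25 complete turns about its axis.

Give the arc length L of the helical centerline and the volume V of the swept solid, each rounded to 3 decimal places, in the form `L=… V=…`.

L=335.496 V=9485.929

2πR = 2π·42.5 = 267.035376
per-turn = √(267.035376² + 27²) = √(71307.8918 + 729) = √72036.8918 = 268.396892
L = 1.25 × 268.396892 = 335.496115
V = π·3² × L = 28.274334 × 335.496115 = 9485.929182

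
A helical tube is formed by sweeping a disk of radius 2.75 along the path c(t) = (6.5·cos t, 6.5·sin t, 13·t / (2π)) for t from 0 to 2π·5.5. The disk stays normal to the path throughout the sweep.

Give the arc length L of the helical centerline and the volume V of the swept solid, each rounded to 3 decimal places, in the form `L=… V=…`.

L=235.729 V=5600.518

2πR = 2π·6.5 = 40.840704
per-turn = √(40.840704² + 13²) = √(1667.9631 + 169) = √1836.9631 = 42.859808
L = 5.5 × 42.859808 = 235.728944
V = π·2.75² × L = 23.758294 × 235.728944 = 5600.517663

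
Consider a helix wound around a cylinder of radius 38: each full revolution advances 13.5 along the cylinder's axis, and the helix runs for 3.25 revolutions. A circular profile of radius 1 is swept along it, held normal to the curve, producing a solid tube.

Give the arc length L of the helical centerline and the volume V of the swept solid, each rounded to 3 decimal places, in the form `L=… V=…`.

L=777.213 V=2441.686

2πR = 2π·38 = 238.761042
per-turn = √(238.761042² + 13.5²) = √(57006.8350 + 182.25) = √57189.0850 = 239.142395
L = 3.25 × 239.142395 = 777.212783
V = π·1² × L = 3.141593 × 777.212783 = 2441.685970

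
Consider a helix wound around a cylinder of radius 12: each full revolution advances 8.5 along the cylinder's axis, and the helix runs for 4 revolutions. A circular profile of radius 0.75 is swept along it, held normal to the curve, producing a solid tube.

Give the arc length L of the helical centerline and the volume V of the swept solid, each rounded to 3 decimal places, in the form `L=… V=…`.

2πR = 2π·12 = 75.398224
per-turn = √(75.398224² + 8.5²) = √(5684.8921 + 72.25) = √5757.1421 = 75.875834
L = 4 × 75.875834 = 303.503335
V = π·0.75² × L = 1.767146 × 303.503335 = 536.334664

L=303.503 V=536.335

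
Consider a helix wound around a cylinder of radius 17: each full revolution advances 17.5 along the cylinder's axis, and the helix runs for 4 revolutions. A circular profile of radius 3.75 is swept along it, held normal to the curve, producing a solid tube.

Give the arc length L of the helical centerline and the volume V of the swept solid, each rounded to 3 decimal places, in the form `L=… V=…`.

L=432.953 V=19127.273

2πR = 2π·17 = 106.814150
per-turn = √(106.814150² + 17.5²) = √(11409.2627 + 306.25) = √11715.5127 = 108.238222
L = 4 × 108.238222 = 432.952888
V = π·3.75² × L = 44.178647 × 432.952888 = 19127.272661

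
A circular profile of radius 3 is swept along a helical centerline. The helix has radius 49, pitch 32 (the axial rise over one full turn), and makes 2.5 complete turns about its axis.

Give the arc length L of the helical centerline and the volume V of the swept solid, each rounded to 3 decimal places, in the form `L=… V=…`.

2πR = 2π·49 = 307.876080
per-turn = √(307.876080² + 32²) = √(94787.6807 + 1024) = √95811.6807 = 309.534619
L = 2.5 × 309.534619 = 773.836549
V = π·3² × L = 28.274334 × 773.836549 = 21879.712950

L=773.837 V=21879.713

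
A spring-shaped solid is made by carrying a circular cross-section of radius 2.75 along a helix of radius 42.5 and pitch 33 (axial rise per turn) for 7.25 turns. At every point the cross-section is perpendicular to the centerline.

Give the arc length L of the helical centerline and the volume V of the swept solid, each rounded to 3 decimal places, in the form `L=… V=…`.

2πR = 2π·42.5 = 267.035376
per-turn = √(267.035376² + 33²) = √(71307.8918 + 1089) = √72396.8918 = 269.066705
L = 7.25 × 269.066705 = 1950.733612
V = π·2.75² × L = 23.758294 × 1950.733612 = 46346.103534

L=1950.734 V=46346.104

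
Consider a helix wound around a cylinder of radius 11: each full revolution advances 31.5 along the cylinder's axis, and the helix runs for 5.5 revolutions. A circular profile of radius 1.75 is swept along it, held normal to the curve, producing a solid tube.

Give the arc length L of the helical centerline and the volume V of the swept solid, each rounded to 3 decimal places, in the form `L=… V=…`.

L=417.752 V=4019.242

2πR = 2π·11 = 69.115038
per-turn = √(69.115038² + 31.5²) = √(4776.8885 + 992.25) = √5769.1385 = 75.954845
L = 5.5 × 75.954845 = 417.751649
V = π·1.75² × L = 9.621128 × 417.751649 = 4019.241882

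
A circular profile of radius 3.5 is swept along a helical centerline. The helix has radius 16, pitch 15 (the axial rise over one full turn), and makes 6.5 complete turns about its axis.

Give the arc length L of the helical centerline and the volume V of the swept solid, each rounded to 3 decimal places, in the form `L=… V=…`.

2πR = 2π·16 = 100.530965
per-turn = √(100.530965² + 15²) = √(10106.4749 + 225) = √10331.4749 = 101.643863
L = 6.5 × 101.643863 = 660.685110
V = π·3.5² × L = 38.484510 × 660.685110 = 25426.142734

L=660.685 V=25426.143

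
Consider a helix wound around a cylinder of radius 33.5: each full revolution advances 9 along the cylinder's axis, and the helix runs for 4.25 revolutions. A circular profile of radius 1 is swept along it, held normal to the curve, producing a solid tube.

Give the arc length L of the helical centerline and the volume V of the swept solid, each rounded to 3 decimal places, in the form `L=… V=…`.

L=895.386 V=2812.938

2πR = 2π·33.5 = 210.486708
per-turn = √(210.486708² + 9²) = √(44304.6542 + 81) = √44385.6542 = 210.679031
L = 4.25 × 210.679031 = 895.385882
V = π·1² × L = 3.141593 × 895.385882 = 2812.937710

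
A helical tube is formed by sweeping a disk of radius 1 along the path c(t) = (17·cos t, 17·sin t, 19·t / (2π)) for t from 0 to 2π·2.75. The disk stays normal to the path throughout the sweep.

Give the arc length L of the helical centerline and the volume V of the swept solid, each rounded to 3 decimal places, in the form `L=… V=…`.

L=298.350 V=937.294

2πR = 2π·17 = 106.814150
per-turn = √(106.814150² + 19²) = √(11409.2627 + 361) = √11770.2627 = 108.490841
L = 2.75 × 108.490841 = 298.349814
V = π·1² × L = 3.141593 × 298.349814 = 937.293584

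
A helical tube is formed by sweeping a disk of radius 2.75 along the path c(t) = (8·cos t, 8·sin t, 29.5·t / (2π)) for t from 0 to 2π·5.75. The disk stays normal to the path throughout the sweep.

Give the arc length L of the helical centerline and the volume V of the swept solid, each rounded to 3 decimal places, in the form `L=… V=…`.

L=335.125 V=7962.006

2πR = 2π·8 = 50.265482
per-turn = √(50.265482² + 29.5²) = √(2526.6187 + 870.25) = √3396.8687 = 58.282662
L = 5.75 × 58.282662 = 335.125308
V = π·2.75² × L = 23.758294 × 335.125308 = 7962.005750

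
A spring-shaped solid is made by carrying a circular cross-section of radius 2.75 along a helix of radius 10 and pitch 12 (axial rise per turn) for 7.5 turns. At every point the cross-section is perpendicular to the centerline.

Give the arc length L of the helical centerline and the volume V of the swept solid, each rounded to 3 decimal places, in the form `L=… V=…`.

2πR = 2π·10 = 62.831853
per-turn = √(62.831853² + 12²) = √(3947.8418 + 144) = √4091.8418 = 63.967506
L = 7.5 × 63.967506 = 479.756291
V = π·2.75² × L = 23.758294 × 479.756291 = 11398.191229

L=479.756 V=11398.191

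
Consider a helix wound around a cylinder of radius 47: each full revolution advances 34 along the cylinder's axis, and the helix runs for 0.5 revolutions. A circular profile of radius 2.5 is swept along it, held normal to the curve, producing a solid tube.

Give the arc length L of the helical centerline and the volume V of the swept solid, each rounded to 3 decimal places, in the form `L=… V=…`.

2πR = 2π·47 = 295.309709
per-turn = √(295.309709² + 34²) = √(87207.8245 + 1156) = √88363.8245 = 297.260533
L = 0.5 × 297.260533 = 148.630267
V = π·2.5² × L = 19.634954 × 148.630267 = 2918.348459

L=148.630 V=2918.348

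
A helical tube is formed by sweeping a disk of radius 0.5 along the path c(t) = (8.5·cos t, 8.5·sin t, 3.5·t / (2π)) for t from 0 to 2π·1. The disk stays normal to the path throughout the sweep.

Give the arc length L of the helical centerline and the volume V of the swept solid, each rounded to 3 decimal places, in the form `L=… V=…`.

2πR = 2π·8.5 = 53.407075
per-turn = √(53.407075² + 3.5²) = √(2852.3157 + 12.25) = √2864.5657 = 53.521637
L = 1 × 53.521637 = 53.521637
V = π·0.5² × L = 0.785398 × 53.521637 = 42.035796

L=53.522 V=42.036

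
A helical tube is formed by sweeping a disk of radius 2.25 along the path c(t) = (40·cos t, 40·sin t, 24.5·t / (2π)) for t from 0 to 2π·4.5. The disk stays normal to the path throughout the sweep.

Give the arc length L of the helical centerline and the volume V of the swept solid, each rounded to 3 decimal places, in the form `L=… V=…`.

L=1136.334 V=18072.617

2πR = 2π·40 = 251.327412
per-turn = √(251.327412² + 24.5²) = √(63165.4682 + 600.25) = √63765.7182 = 252.518748
L = 4.5 × 252.518748 = 1136.334367
V = π·2.25² × L = 15.904313 × 1136.334367 = 18072.617223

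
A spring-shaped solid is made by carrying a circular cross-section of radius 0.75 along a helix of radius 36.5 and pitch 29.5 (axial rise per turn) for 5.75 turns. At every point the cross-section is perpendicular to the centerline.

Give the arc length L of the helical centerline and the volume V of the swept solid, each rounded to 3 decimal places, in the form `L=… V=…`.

2πR = 2π·36.5 = 229.336264
per-turn = √(229.336264² + 29.5²) = √(52595.1219 + 870.25) = √53465.3719 = 231.225803
L = 5.75 × 231.225803 = 1329.548366
V = π·0.75² × L = 1.767146 × 1329.548366 = 2349.505900

L=1329.548 V=2349.506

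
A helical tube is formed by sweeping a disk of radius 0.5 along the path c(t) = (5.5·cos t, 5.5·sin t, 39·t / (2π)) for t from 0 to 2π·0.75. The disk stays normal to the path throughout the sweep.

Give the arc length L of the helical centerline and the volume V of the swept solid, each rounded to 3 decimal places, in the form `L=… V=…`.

2πR = 2π·5.5 = 34.557519
per-turn = √(34.557519² + 39²) = √(1194.2221 + 1521) = √2715.2221 = 52.107793
L = 0.75 × 52.107793 = 39.080845
V = π·0.5² × L = 0.785398 × 39.080845 = 30.694024

L=39.081 V=30.694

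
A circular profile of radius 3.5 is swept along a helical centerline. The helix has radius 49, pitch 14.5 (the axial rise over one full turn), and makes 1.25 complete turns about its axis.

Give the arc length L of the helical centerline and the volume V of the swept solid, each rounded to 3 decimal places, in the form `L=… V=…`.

2πR = 2π·49 = 307.876080
per-turn = √(307.876080² + 14.5²) = √(94787.6807 + 210.25) = √94997.9307 = 308.217343
L = 1.25 × 308.217343 = 385.271679
V = π·3.5² × L = 38.484510 × 385.271679 = 14826.991787

L=385.272 V=14826.992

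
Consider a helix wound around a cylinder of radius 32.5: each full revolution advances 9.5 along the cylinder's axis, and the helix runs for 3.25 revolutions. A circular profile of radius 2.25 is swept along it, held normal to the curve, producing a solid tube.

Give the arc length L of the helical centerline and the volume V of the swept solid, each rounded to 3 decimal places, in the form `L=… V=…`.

2πR = 2π·32.5 = 204.203522
per-turn = √(204.203522² + 9.5²) = √(41699.0786 + 90.25) = √41789.3286 = 204.424384
L = 3.25 × 204.424384 = 664.379247
V = π·2.25² × L = 15.904313 × 664.379247 = 10566.495361

L=664.379 V=10566.495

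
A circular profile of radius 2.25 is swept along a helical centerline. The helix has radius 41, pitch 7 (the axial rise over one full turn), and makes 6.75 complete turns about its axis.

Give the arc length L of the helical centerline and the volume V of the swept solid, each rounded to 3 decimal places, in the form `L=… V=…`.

L=1739.513 V=27665.765

2πR = 2π·41 = 257.610598
per-turn = √(257.610598² + 7²) = √(66363.2200 + 49) = √66412.2200 = 257.705685
L = 6.75 × 257.705685 = 1739.513373
V = π·2.25² × L = 15.904313 × 1739.513373 = 27665.764813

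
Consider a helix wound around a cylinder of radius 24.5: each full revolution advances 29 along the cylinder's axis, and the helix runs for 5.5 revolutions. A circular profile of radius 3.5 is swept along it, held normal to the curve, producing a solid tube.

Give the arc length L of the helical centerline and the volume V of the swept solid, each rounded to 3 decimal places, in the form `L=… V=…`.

2πR = 2π·24.5 = 153.938040
per-turn = √(153.938040² + 29²) = √(23696.9202 + 841) = √24537.9202 = 156.645843
L = 5.5 × 156.645843 = 861.552137
V = π·3.5² × L = 38.484510 × 861.552137 = 33156.411844

L=861.552 V=33156.412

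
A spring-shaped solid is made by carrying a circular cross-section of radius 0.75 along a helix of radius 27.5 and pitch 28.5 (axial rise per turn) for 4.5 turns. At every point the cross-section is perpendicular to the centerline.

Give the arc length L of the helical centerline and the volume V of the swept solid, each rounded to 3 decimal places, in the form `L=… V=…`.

L=788.050 V=1392.600

2πR = 2π·27.5 = 172.787596
per-turn = √(172.787596² + 28.5²) = √(29855.5533 + 812.25) = √30667.8033 = 175.122252
L = 4.5 × 175.122252 = 788.050136
V = π·0.75² × L = 1.767146 × 788.050136 = 1392.599542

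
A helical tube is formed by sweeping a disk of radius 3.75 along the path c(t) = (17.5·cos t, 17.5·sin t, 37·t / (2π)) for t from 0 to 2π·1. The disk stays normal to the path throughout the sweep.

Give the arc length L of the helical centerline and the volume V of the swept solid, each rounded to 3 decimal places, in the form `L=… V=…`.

2πR = 2π·17.5 = 109.955743
per-turn = √(109.955743² + 37²) = √(12090.2654 + 1369) = √13459.2654 = 116.014074
L = 1 × 116.014074 = 116.014074
V = π·3.75² × L = 44.178647 × 116.014074 = 5125.344791

L=116.014 V=5125.345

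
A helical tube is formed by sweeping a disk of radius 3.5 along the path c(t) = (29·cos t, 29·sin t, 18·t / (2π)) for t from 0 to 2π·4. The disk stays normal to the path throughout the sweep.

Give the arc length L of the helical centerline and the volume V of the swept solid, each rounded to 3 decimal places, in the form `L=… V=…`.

L=732.397 V=28185.945

2πR = 2π·29 = 182.212374
per-turn = √(182.212374² + 18²) = √(33201.3492 + 324) = √33525.3492 = 183.099288
L = 4 × 183.099288 = 732.397151
V = π·3.5² × L = 38.484510 × 732.397151 = 28185.945499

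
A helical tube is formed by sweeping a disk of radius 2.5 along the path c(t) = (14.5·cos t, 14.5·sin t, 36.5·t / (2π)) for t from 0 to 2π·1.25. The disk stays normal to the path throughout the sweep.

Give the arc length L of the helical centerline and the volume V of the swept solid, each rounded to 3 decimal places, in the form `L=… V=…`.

2πR = 2π·14.5 = 91.106187
per-turn = √(91.106187² + 36.5²) = √(8300.3373 + 1332.25) = √9632.5873 = 98.145745
L = 1.25 × 98.145745 = 122.682182
V = π·2.5² × L = 19.634954 × 122.682182 = 2408.859001

L=122.682 V=2408.859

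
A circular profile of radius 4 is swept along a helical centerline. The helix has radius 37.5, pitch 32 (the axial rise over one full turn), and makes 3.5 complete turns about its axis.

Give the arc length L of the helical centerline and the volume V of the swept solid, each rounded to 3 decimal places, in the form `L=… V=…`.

2πR = 2π·37.5 = 235.619449
per-turn = √(235.619449² + 32²) = √(55516.5248 + 1024) = √56540.5248 = 237.782516
L = 3.5 × 237.782516 = 832.238805
V = π·4² × L = 50.265482 × 832.238805 = 41832.885045

L=832.239 V=41832.885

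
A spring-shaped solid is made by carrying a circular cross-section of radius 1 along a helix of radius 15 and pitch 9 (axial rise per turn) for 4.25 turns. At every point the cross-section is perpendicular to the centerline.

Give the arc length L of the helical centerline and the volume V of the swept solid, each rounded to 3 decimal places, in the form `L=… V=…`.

2πR = 2π·15 = 94.247780
per-turn = √(94.247780² + 9²) = √(8882.6440 + 81) = √8963.6440 = 94.676523
L = 4.25 × 94.676523 = 402.375222
V = π·1² × L = 3.141593 × 402.375222 = 1264.099041

L=402.375 V=1264.099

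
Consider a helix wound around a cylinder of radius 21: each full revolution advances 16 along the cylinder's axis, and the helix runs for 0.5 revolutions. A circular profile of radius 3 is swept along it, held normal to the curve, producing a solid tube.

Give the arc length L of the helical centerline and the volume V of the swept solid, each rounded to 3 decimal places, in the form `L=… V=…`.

2πR = 2π·21 = 131.946891
per-turn = √(131.946891² + 16²) = √(17409.9822 + 256) = √17665.9822 = 132.913439
L = 0.5 × 132.913439 = 66.456719
V = π·3² × L = 28.274334 × 66.456719 = 1879.019470

L=66.457 V=1879.019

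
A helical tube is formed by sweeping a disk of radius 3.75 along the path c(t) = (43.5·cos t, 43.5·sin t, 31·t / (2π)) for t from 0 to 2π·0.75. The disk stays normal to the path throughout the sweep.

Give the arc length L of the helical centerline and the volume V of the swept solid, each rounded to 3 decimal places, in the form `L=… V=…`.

2πR = 2π·43.5 = 273.318561
per-turn = √(273.318561² + 31²) = √(74703.0357 + 961) = √75664.0357 = 275.070965
L = 0.75 × 275.070965 = 206.303224
V = π·3.75² × L = 44.178647 × 206.303224 = 9114.197229

L=206.303 V=9114.197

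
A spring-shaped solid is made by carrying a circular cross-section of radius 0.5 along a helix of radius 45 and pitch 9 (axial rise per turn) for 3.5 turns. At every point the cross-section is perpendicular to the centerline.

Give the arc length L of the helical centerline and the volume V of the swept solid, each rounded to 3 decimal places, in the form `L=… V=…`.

2πR = 2π·45 = 282.743339
per-turn = √(282.743339² + 9²) = √(79943.7956 + 81) = √80024.7956 = 282.886542
L = 3.5 × 282.886542 = 990.102897
V = π·0.5² × L = 0.785398 × 990.102897 = 777.624997

L=990.103 V=777.625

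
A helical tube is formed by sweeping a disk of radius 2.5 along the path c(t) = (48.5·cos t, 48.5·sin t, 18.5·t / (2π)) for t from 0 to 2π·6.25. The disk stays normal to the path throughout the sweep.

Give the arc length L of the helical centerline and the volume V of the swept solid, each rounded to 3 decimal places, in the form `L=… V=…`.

2πR = 2π·48.5 = 304.734487
per-turn = √(304.734487² + 18.5²) = √(92863.1078 + 342.25) = √93205.3578 = 305.295525
L = 6.25 × 305.295525 = 1908.097034
V = π·2.5² × L = 19.634954 × 1908.097034 = 37465.397643

L=1908.097 V=37465.398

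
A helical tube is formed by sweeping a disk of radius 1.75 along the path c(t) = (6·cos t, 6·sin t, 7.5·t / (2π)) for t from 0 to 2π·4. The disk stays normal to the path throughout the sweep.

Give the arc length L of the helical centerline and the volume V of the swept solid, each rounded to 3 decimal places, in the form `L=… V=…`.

L=153.752 V=1479.264

2πR = 2π·6 = 37.699112
per-turn = √(37.699112² + 7.5²) = √(1421.2230 + 56.25) = √1477.4730 = 38.437911
L = 4 × 38.437911 = 153.751646
V = π·1.75² × L = 9.621128 × 153.751646 = 1479.264186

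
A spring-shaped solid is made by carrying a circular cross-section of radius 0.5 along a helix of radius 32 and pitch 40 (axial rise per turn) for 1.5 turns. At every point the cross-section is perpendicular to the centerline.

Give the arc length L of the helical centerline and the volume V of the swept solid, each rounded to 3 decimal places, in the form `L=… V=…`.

2πR = 2π·32 = 201.061930
per-turn = √(201.061930² + 40²) = √(40425.8996 + 1600) = √42025.8996 = 205.002194
L = 1.5 × 205.002194 = 307.503291
V = π·0.5² × L = 0.785398 × 307.503291 = 241.512520

L=307.503 V=241.513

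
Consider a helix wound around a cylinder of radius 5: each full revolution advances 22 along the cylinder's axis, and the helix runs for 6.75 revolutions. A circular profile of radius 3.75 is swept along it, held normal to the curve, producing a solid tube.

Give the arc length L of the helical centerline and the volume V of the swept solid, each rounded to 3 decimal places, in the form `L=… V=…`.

2πR = 2π·5 = 31.415927
per-turn = √(31.415927² + 22²) = √(986.9604 + 484) = √1470.9604 = 38.353102
L = 6.75 × 38.353102 = 258.883439
V = π·3.75² × L = 44.178647 × 258.883439 = 11437.119991

L=258.883 V=11437.120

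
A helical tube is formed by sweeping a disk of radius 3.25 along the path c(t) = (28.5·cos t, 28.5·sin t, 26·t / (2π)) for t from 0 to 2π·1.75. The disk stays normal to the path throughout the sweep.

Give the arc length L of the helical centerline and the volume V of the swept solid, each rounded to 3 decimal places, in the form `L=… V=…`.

2πR = 2π·28.5 = 179.070781
per-turn = √(179.070781² + 26²) = √(32066.3447 + 676) = √32742.3447 = 180.948459
L = 1.75 × 180.948459 = 316.659803
V = π·3.25² × L = 33.183072 × 316.659803 = 10507.745160

L=316.660 V=10507.745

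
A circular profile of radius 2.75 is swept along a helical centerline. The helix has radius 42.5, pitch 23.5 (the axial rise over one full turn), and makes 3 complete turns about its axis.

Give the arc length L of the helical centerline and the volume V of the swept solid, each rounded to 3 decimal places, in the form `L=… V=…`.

L=804.202 V=19106.474

2πR = 2π·42.5 = 267.035376
per-turn = √(267.035376² + 23.5²) = √(71307.8918 + 552.25) = √71860.1418 = 268.067420
L = 3 × 268.067420 = 804.202261
V = π·2.75² × L = 23.758294 × 804.202261 = 19106.474102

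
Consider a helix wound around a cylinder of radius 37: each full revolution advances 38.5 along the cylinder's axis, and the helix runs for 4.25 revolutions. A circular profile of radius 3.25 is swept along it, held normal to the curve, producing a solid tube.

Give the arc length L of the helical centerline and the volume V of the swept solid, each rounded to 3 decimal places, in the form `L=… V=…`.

2πR = 2π·37 = 232.477856
per-turn = √(232.477856² + 38.5²) = √(54045.9537 + 1482.25) = √55528.2037 = 235.644231
L = 4.25 × 235.644231 = 1001.487983
V = π·3.25² × L = 33.183072 × 1001.487983 = 33232.448239

L=1001.488 V=33232.448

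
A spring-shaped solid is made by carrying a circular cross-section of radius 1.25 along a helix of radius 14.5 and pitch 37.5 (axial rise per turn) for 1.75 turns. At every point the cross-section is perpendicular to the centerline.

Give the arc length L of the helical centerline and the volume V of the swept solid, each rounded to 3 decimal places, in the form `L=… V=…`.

2πR = 2π·14.5 = 91.106187
per-turn = √(91.106187² + 37.5²) = √(8300.3373 + 1406.25) = √9706.5873 = 98.522014
L = 1.75 × 98.522014 = 172.413525
V = π·1.25² × L = 4.908739 × 172.413525 = 846.332912

L=172.414 V=846.333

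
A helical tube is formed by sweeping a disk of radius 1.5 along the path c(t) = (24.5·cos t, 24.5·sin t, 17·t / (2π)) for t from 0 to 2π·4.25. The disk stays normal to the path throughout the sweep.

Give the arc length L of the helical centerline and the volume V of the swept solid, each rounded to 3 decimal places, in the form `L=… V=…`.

L=658.214 V=4652.641

2πR = 2π·24.5 = 153.938040
per-turn = √(153.938040² + 17²) = √(23696.9202 + 289) = √23985.9202 = 154.873885
L = 4.25 × 154.873885 = 658.214010
V = π·1.5² × L = 7.068583 × 658.214010 = 4652.640671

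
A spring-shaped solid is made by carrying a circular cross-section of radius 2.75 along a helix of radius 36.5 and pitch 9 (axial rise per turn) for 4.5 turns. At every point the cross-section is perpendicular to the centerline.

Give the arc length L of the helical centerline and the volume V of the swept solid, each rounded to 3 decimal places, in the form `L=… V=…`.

L=1032.808 V=24537.746

2πR = 2π·36.5 = 229.336264
per-turn = √(229.336264² + 9²) = √(52595.1219 + 81) = √52676.1219 = 229.512792
L = 4.5 × 229.512792 = 1032.807566
V = π·2.75² × L = 23.758294 × 1032.807566 = 24537.746246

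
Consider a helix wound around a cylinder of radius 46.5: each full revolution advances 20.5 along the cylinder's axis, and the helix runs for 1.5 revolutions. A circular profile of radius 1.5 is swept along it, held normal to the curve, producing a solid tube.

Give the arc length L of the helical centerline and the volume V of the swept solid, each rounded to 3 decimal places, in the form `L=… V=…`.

L=439.330 V=3105.438

2πR = 2π·46.5 = 292.168117
per-turn = √(292.168117² + 20.5²) = √(85362.2085 + 420.25) = √85782.4585 = 292.886426
L = 1.5 × 292.886426 = 439.329639
V = π·1.5² × L = 7.068583 × 439.329639 = 3105.438223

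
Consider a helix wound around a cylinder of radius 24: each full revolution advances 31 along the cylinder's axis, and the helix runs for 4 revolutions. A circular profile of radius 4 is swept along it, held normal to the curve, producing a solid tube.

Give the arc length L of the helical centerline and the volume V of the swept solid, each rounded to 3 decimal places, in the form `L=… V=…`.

L=615.800 V=30953.462

2πR = 2π·24 = 150.796447
per-turn = √(150.796447² + 31²) = √(22739.5685 + 961) = √23700.5685 = 153.949890
L = 4 × 153.949890 = 615.799559
V = π·4² × L = 50.265482 × 615.799559 = 30953.461921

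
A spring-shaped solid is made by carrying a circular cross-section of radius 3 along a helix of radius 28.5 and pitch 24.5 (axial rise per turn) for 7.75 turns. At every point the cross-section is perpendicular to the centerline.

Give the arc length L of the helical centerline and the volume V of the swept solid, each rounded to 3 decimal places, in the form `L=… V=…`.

2πR = 2π·28.5 = 179.070781
per-turn = √(179.070781² + 24.5²) = √(32066.3447 + 600.25) = √32666.5947 = 180.739024
L = 7.75 × 180.739024 = 1400.727434
V = π·3² × L = 28.274334 × 1400.727434 = 39604.635145

L=1400.727 V=39604.635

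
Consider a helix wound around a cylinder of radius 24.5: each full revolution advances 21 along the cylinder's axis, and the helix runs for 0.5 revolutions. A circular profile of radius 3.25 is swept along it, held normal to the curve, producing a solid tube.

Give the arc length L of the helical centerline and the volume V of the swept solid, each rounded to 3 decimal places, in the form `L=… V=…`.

2πR = 2π·24.5 = 153.938040
per-turn = √(153.938040² + 21²) = √(23696.9202 + 441) = √24137.9202 = 155.363832
L = 0.5 × 155.363832 = 77.681916
V = π·3.25² × L = 33.183072 × 77.681916 = 2577.724636

L=77.682 V=2577.725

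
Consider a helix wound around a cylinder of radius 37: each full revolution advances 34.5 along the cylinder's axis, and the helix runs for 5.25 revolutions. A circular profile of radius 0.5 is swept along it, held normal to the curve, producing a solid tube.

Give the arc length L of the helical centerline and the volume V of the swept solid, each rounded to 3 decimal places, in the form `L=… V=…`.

2πR = 2π·37 = 232.477856
per-turn = √(232.477856² + 34.5²) = √(54045.9537 + 1190.25) = √55236.2037 = 235.023836
L = 5.25 × 235.023836 = 1233.875141
V = π·0.5² × L = 0.785398 × 1233.875141 = 969.083270

L=1233.875 V=969.083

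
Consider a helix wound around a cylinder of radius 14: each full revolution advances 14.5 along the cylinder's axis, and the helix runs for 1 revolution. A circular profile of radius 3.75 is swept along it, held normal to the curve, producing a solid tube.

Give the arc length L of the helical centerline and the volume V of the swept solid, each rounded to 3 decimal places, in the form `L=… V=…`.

L=89.152 V=3938.600

2πR = 2π·14 = 87.964594
per-turn = √(87.964594² + 14.5²) = √(7737.7699 + 210.25) = √7948.0199 = 89.151668
L = 1 × 89.151668 = 89.151668
V = π·3.75² × L = 44.178647 × 89.151668 = 3938.600028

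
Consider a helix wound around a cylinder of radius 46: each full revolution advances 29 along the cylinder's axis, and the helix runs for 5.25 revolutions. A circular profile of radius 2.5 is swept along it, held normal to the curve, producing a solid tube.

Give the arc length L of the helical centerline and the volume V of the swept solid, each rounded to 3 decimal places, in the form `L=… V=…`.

L=1525.008 V=29943.467

2πR = 2π·46 = 289.026524
per-turn = √(289.026524² + 29²) = √(83536.3317 + 841) = √84377.3317 = 290.477764
L = 5.25 × 290.477764 = 1525.008263
V = π·2.5² × L = 19.634954 × 1525.008263 = 29943.467232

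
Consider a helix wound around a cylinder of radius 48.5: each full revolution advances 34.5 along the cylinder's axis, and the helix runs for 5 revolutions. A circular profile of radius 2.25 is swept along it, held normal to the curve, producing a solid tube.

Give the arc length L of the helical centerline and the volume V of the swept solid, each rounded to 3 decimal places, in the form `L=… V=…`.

L=1533.406 V=24387.769

2πR = 2π·48.5 = 304.734487
per-turn = √(304.734487² + 34.5²) = √(92863.1078 + 1190.25) = √94053.3578 = 306.681199
L = 5 × 306.681199 = 1533.405995
V = π·2.25² × L = 15.904313 × 1533.405995 = 24387.768606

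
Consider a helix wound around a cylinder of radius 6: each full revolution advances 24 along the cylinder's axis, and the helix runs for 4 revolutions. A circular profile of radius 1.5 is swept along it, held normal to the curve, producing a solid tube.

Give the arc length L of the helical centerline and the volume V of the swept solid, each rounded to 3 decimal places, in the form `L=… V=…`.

L=178.761 V=1263.589

2πR = 2π·6 = 37.699112
per-turn = √(37.699112² + 24²) = √(1421.2230 + 576) = √1997.2230 = 44.690301
L = 4 × 44.690301 = 178.761205
V = π·1.5² × L = 7.068583 × 178.761205 = 1263.588501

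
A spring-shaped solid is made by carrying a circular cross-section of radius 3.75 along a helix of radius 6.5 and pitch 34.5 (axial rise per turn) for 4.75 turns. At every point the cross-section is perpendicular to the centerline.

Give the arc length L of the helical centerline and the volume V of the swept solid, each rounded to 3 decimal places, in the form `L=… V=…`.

2πR = 2π·6.5 = 40.840704
per-turn = √(40.840704² + 34.5²) = √(1667.9631 + 1190.25) = √2858.2131 = 53.462259
L = 4.75 × 53.462259 = 253.945731
V = π·3.75² × L = 44.178647 × 253.945731 = 11218.978708

L=253.946 V=11218.979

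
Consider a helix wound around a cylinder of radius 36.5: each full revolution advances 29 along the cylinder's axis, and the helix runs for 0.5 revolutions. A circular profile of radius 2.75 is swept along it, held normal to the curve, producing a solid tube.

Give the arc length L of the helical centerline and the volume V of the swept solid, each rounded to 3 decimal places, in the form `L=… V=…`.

L=115.581 V=2746.014

2πR = 2π·36.5 = 229.336264
per-turn = √(229.336264² + 29²) = √(52595.1219 + 841) = √53436.1219 = 231.162544
L = 0.5 × 231.162544 = 115.581272
V = π·2.75² × L = 23.758294 × 115.581272 = 2746.013895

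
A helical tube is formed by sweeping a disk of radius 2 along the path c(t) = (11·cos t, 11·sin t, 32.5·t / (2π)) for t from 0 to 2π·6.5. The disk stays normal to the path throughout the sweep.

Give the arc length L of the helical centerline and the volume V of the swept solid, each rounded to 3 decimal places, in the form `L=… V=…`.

2πR = 2π·11 = 69.115038
per-turn = √(69.115038² + 32.5²) = √(4776.8885 + 1056.25) = √5833.1385 = 76.374986
L = 6.5 × 76.374986 = 496.437411
V = π·2² × L = 12.566371 × 496.437411 = 6238.416492

L=496.437 V=6238.416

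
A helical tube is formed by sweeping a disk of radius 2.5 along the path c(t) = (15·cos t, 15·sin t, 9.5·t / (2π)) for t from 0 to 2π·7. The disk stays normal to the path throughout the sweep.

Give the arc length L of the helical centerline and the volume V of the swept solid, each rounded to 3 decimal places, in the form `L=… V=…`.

L=663.078 V=13019.497

2πR = 2π·15 = 94.247780
per-turn = √(94.247780² + 9.5²) = √(8882.6440 + 90.25) = √8972.8940 = 94.725361
L = 7 × 94.725361 = 663.077525
V = π·2.5² × L = 19.634954 × 663.077525 = 13019.496757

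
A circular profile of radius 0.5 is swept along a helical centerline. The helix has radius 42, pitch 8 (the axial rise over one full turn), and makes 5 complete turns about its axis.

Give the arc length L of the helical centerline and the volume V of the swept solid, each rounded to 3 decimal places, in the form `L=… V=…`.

L=1320.075 V=1036.785

2πR = 2π·42 = 263.893783
per-turn = √(263.893783² + 8²) = √(69639.9287 + 64) = √69703.9287 = 264.015016
L = 5 × 264.015016 = 1320.075080
V = π·0.5² × L = 0.785398 × 1320.075080 = 1036.784543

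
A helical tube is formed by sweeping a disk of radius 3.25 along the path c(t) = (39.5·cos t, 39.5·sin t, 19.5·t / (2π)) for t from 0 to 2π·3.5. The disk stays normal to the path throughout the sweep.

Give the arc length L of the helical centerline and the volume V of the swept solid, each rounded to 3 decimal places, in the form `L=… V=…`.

2πR = 2π·39.5 = 248.185820
per-turn = √(248.185820² + 19.5²) = √(61596.2011 + 380.25) = √61976.4511 = 248.950700
L = 3.5 × 248.950700 = 871.327450
V = π·3.25² × L = 33.183072 × 871.327450 = 28913.321869

L=871.327 V=28913.322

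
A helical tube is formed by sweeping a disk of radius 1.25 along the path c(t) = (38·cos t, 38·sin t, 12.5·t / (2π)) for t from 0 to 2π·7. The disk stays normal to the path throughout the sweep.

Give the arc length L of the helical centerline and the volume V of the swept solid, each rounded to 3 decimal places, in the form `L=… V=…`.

2πR = 2π·38 = 238.761042
per-turn = √(238.761042² + 12.5²) = √(57006.8350 + 156.25) = √57163.0850 = 239.088028
L = 7 × 239.088028 = 1673.616194
V = π·1.25² × L = 4.908739 × 1673.616194 = 8215.344283

L=1673.616 V=8215.344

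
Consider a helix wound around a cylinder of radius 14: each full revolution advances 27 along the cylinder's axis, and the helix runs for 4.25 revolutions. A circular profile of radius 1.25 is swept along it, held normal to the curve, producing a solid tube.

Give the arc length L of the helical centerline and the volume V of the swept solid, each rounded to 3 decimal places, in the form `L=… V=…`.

2πR = 2π·14 = 87.964594
per-turn = √(87.964594² + 27²) = √(7737.7699 + 729) = √8466.7699 = 92.015052
L = 4.25 × 92.015052 = 391.063972
V = π·1.25² × L = 4.908739 × 391.063972 = 1919.630785

L=391.064 V=1919.631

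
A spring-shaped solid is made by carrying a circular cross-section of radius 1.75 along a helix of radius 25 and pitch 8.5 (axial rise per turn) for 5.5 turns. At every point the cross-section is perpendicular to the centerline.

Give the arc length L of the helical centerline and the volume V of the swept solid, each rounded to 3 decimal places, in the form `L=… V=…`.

L=865.202 V=8324.218

2πR = 2π·25 = 157.079633
per-turn = √(157.079633² + 8.5²) = √(24674.0110 + 72.25) = √24746.2610 = 157.309443
L = 5.5 × 157.309443 = 865.201939
V = π·1.75² × L = 9.621128 × 865.201939 = 8324.218170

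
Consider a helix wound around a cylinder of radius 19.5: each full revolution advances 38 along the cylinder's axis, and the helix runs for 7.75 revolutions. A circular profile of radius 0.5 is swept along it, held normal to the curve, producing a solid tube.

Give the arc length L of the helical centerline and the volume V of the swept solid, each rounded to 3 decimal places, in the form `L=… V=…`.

L=994.167 V=780.817

2πR = 2π·19.5 = 122.522113
per-turn = √(122.522113² + 38²) = √(15011.6683 + 1444) = √16455.6683 = 128.279649
L = 7.75 × 128.279649 = 994.167278
V = π·0.5² × L = 0.785398 × 994.167278 = 780.817154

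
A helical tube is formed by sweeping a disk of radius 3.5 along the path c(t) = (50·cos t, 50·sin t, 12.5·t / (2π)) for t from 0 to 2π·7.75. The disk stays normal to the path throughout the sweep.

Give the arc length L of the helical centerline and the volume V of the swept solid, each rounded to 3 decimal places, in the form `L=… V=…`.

L=2436.661 V=93773.697

2πR = 2π·50 = 314.159265
per-turn = √(314.159265² + 12.5²) = √(98696.0440 + 156.25) = √98852.2940 = 314.407847
L = 7.75 × 314.407847 = 2436.660811
V = π·3.5² × L = 38.484510 × 2436.660811 = 93773.697373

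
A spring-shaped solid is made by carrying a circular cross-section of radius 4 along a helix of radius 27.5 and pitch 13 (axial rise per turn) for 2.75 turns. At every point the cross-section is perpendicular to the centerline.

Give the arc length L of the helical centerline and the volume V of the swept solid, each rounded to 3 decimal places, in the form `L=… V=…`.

L=476.509 V=23951.947

2πR = 2π·27.5 = 172.787596
per-turn = √(172.787596² + 13²) = √(29855.5533 + 169) = √30024.5533 = 173.275946
L = 2.75 × 173.275946 = 476.508850
V = π·4² × L = 50.265482 × 476.508850 = 23951.947256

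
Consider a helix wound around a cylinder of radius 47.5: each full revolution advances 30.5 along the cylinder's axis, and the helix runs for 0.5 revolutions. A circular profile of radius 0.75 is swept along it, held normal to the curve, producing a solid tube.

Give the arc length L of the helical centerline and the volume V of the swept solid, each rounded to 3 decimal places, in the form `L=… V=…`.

L=150.003 V=265.077

2πR = 2π·47.5 = 298.451302
per-turn = √(298.451302² + 30.5²) = √(89073.1797 + 930.25) = √90003.4297 = 300.005716
L = 0.5 × 300.005716 = 150.002858
V = π·0.75² × L = 1.767146 × 150.002858 = 265.076931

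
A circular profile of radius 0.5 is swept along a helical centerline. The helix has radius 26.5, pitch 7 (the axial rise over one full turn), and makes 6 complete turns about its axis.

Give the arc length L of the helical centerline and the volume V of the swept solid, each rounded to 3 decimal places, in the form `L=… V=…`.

L=999.909 V=785.327

2πR = 2π·26.5 = 166.504411
per-turn = √(166.504411² + 7²) = √(27723.7188 + 49) = √27772.7188 = 166.651489
L = 6 × 166.651489 = 999.908934
V = π·0.5² × L = 0.785398 × 999.908934 = 785.326640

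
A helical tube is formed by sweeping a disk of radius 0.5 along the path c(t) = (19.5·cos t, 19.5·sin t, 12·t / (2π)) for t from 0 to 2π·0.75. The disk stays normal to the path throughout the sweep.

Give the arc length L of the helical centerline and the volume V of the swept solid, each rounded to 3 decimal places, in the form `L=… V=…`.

L=92.331 V=72.517

2πR = 2π·19.5 = 122.522113
per-turn = √(122.522113² + 12²) = √(15011.6683 + 144) = √15155.6683 = 123.108360
L = 0.75 × 123.108360 = 92.331270
V = π·0.5² × L = 0.785398 × 92.331270 = 72.516810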